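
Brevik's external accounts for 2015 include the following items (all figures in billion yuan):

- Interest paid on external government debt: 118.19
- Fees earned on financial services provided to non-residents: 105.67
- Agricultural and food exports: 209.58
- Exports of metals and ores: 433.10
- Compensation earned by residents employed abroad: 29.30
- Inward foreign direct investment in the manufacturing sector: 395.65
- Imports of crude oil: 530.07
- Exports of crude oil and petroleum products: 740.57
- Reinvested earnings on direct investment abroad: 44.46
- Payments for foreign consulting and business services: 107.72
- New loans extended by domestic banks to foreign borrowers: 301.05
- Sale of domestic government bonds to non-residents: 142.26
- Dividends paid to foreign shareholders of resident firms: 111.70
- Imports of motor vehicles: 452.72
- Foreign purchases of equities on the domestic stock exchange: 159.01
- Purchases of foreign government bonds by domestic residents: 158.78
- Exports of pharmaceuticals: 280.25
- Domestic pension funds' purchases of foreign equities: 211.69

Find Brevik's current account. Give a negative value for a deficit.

522.53

Goods: 209.58 - 452.72 + 740.57 - 530.07 + 433.10 + 280.25 = 680.71
Services: 105.67 - 107.72 = -2.05
Primary income: 44.46 + 29.30 - 118.19 - 111.70 = -156.13
Current account = 680.71 + (-2.05) + (-156.13) = 522.53
(Excluded from the current account — financial account: inward foreign direct investment in the manufacturing sector 395.65, new loans extended by domestic banks to foreign borrowers 301.05, sale of domestic government bonds to non-residents 142.26, foreign purchases of equities on the domestic stock exchange 159.01, purchases of foreign government bonds by domestic residents 158.78, domestic pension funds' purchases of foreign equities 211.69.)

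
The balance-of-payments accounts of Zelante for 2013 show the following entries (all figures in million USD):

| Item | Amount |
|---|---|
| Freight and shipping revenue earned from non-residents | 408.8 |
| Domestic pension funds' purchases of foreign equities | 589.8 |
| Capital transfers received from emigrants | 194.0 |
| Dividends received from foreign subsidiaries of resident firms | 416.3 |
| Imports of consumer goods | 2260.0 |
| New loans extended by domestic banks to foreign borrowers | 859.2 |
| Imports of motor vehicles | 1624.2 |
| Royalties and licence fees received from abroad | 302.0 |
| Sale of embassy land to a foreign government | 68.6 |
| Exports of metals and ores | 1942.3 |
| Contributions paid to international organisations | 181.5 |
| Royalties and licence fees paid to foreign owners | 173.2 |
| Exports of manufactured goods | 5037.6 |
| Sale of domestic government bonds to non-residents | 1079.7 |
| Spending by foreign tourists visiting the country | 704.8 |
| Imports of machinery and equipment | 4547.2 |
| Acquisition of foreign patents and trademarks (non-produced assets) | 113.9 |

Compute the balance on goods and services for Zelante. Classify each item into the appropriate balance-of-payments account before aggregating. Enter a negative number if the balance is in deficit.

Goods: -4547.2 - 1624.2 + 5037.6 + 1942.3 - 2260.0 = -1451.5
Services: 704.8 + 408.8 - 173.2 + 302.0 = 1242.4
Trade balance = -1451.5 + 1242.4 = -209.1
(Excluded from the trade balance — financial account: domestic pension funds' purchases of foreign equities 589.8, new loans extended by domestic banks to foreign borrowers 859.2, sale of domestic government bonds to non-residents 1079.7; capital account: capital transfers received from emigrants 194.0, sale of embassy land to a foreign government 68.6, acquisition of foreign patents and trademarks (non-produced assets) 113.9; primary income: dividends received from foreign subsidiaries of resident firms 416.3; secondary income: contributions paid to international organisations 181.5.)

-209.1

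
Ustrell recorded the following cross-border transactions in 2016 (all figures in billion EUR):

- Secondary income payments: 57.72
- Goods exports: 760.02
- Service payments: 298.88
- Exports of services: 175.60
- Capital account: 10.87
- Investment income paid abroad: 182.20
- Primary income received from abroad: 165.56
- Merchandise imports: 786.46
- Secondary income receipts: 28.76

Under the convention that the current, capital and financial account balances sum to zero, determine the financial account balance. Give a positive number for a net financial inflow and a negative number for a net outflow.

184.45

Goods balance = 760.02 - 786.46 = -26.44
Services balance = 175.60 - 298.88 = -123.28
Trade balance (goods + services) = -26.44 + (-123.28) = -149.72
Net primary income = 165.56 - 182.20 = -16.64
Net secondary income = 28.76 - 57.72 = -28.96
Current account = -149.72 + (-16.64) + (-28.96) = -195.32
Financial account = -(-195.32 + 10.87) = 184.45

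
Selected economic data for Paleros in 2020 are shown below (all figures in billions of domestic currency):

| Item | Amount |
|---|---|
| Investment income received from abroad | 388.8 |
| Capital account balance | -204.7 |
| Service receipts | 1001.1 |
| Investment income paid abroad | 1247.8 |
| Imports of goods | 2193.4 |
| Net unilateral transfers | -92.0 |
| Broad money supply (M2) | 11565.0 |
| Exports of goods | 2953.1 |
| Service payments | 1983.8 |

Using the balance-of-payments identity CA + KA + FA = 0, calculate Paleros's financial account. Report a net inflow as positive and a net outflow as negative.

1378.7

Goods balance = 2953.1 - 2193.4 = 759.7
Services balance = 1001.1 - 1983.8 = -982.7
Trade balance (goods + services) = 759.7 + (-982.7) = -223.0
Net primary income = 388.8 - 1247.8 = -859.0
Net secondary income = -92.0
Current account = -223.0 + (-859.0) + (-92.0) = -1174.0
Financial account = -(-1174.0 + (-204.7)) = 1378.7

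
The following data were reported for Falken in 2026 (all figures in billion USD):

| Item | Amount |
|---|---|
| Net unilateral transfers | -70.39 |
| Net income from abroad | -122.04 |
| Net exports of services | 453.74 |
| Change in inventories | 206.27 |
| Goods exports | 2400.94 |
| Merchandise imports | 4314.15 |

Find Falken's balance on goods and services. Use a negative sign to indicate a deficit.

-1459.47

Goods balance = 2400.94 - 4314.15 = -1913.21
Services balance = 453.74
Trade balance (goods + services) = -1913.21 + 453.74 = -1459.47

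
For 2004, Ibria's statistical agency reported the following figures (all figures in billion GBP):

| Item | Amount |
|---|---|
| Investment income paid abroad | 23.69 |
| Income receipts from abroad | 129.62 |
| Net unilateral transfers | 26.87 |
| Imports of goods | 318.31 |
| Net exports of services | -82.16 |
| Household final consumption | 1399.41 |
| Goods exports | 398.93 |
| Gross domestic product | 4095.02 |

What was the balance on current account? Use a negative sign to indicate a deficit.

131.26

Goods balance = 398.93 - 318.31 = 80.62
Services balance = -82.16
Trade balance (goods + services) = 80.62 + (-82.16) = -1.54
Net primary income = 129.62 - 23.69 = 105.93
Net secondary income = 26.87
Current account = -1.54 + 105.93 + 26.87 = 131.26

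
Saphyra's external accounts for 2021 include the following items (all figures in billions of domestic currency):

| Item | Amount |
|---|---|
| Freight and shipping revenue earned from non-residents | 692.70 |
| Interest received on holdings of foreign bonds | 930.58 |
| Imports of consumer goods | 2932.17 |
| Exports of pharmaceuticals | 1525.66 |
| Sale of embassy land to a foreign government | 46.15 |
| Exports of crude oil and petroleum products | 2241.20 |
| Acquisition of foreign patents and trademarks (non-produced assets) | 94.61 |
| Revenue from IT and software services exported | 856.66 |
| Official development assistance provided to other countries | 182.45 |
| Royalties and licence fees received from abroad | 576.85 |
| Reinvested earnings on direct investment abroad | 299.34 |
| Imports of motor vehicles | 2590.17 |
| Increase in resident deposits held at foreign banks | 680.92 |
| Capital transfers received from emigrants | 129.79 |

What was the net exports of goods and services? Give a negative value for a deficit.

Goods: -2590.17 + 1525.66 + 2241.20 - 2932.17 = -1755.48
Services: 576.85 + 692.70 + 856.66 = 2126.21
Trade balance = -1755.48 + 2126.21 = 370.73
(Excluded from the trade balance — primary income: interest received on holdings of foreign bonds 930.58, reinvested earnings on direct investment abroad 299.34; capital account: sale of embassy land to a foreign government 46.15, acquisition of foreign patents and trademarks (non-produced assets) 94.61, capital transfers received from emigrants 129.79; secondary income: official development assistance provided to other countries 182.45; financial account: increase in resident deposits held at foreign banks 680.92.)

370.73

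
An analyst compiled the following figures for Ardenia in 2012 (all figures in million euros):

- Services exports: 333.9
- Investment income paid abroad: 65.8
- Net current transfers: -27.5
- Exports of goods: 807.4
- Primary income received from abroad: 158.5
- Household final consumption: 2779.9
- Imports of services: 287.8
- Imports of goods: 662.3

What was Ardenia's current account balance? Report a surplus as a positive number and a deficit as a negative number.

256.4

Goods balance = 807.4 - 662.3 = 145.1
Services balance = 333.9 - 287.8 = 46.1
Trade balance (goods + services) = 145.1 + 46.1 = 191.2
Net primary income = 158.5 - 65.8 = 92.7
Net secondary income = -27.5
Current account = 191.2 + 92.7 + (-27.5) = 256.4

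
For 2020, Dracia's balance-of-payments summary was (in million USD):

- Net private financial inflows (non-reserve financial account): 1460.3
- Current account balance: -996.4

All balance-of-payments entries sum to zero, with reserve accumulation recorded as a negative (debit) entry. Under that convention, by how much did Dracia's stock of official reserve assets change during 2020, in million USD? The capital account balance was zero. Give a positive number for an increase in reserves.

Official reserve transactions balance = -((-996.4) + 1460.3) = -463.9
An accumulation of reserves is recorded as a debit (negative entry), so the change in the stock of reserves is the negative of that balance.
Change in official reserves = -(-463.9) = 463.9

463.9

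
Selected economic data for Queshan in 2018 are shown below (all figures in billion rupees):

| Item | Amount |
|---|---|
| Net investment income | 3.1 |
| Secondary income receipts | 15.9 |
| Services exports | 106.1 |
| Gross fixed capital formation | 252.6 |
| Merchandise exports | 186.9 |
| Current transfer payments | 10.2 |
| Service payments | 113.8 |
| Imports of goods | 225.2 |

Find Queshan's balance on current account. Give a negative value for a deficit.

-37.2

Goods balance = 186.9 - 225.2 = -38.3
Services balance = 106.1 - 113.8 = -7.7
Trade balance (goods + services) = -38.3 + (-7.7) = -46.0
Net primary income = 3.1
Net secondary income = 15.9 - 10.2 = 5.7
Current account = -46.0 + 3.1 + 5.7 = -37.2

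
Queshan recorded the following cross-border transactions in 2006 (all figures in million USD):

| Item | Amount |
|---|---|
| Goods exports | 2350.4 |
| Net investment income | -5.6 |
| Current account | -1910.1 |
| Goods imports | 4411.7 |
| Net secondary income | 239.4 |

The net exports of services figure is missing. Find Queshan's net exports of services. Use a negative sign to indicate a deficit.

-82.6

Current account = goods balance + services balance + net primary income + net secondary income
Sum of the known components = -1827.5
Net exports of services = CA - (known components) = -1910.1 - (-1827.5) = -82.6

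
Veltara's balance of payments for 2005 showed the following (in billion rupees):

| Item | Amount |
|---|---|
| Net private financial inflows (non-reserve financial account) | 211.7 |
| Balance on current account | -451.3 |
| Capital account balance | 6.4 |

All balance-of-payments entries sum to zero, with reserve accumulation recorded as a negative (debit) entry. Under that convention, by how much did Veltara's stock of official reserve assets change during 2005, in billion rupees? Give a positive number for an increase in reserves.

Official reserve transactions balance = -((-451.3) + 6.4 + 211.7) = 233.2
An accumulation of reserves is recorded as a debit (negative entry), so the change in the stock of reserves is the negative of that balance.
Change in official reserves = -(233.2) = -233.2

-233.2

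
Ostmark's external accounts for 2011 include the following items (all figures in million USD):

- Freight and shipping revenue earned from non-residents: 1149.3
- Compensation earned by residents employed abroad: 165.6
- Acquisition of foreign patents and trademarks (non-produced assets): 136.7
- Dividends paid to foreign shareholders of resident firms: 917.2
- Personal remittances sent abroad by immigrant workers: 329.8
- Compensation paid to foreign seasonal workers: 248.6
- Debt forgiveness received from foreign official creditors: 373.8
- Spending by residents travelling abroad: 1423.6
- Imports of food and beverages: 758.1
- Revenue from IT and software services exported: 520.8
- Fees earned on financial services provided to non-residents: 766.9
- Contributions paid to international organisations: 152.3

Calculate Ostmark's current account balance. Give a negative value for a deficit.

Goods: -758.1
Services: 766.9 + 1149.3 + 520.8 - 1423.6 = 1013.4
Primary income: 165.6 - 917.2 - 248.6 = -1000.2
Secondary income: -329.8 - 152.3 = -482.1
Current account = (-758.1) + 1013.4 + (-1000.2) + (-482.1) = -1227.0
(Excluded from the current account — capital account: acquisition of foreign patents and trademarks (non-produced assets) 136.7, debt forgiveness received from foreign official creditors 373.8.)

-1227.0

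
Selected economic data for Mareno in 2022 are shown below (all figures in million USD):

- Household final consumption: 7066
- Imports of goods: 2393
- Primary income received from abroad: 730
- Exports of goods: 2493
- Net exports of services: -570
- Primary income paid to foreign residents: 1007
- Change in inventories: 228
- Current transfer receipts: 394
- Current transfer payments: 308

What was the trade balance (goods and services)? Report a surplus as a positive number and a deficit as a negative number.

-470

Goods balance = 2493 - 2393 = 100
Services balance = -570
Trade balance (goods + services) = 100 + (-570) = -470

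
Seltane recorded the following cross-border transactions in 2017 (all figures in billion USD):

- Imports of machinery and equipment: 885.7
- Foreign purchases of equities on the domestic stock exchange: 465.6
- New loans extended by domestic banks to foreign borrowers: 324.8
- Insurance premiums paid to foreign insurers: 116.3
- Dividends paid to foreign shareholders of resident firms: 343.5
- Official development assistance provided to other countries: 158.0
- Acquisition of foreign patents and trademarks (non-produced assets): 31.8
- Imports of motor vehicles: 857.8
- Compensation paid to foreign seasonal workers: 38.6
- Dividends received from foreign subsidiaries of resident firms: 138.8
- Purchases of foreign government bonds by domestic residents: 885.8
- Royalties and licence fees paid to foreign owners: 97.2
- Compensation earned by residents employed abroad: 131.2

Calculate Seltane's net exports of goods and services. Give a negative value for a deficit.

Goods: -885.7 - 857.8 = -1743.5
Services: -116.3 - 97.2 = -213.5
Trade balance = -1743.5 + (-213.5) = -1957.0
(Excluded from the trade balance — financial account: foreign purchases of equities on the domestic stock exchange 465.6, new loans extended by domestic banks to foreign borrowers 324.8, purchases of foreign government bonds by domestic residents 885.8; primary income: dividends paid to foreign shareholders of resident firms 343.5, compensation paid to foreign seasonal workers 38.6, dividends received from foreign subsidiaries of resident firms 138.8, compensation earned by residents employed abroad 131.2; secondary income: official development assistance provided to other countries 158.0; capital account: acquisition of foreign patents and trademarks (non-produced assets) 31.8.)

-1957.0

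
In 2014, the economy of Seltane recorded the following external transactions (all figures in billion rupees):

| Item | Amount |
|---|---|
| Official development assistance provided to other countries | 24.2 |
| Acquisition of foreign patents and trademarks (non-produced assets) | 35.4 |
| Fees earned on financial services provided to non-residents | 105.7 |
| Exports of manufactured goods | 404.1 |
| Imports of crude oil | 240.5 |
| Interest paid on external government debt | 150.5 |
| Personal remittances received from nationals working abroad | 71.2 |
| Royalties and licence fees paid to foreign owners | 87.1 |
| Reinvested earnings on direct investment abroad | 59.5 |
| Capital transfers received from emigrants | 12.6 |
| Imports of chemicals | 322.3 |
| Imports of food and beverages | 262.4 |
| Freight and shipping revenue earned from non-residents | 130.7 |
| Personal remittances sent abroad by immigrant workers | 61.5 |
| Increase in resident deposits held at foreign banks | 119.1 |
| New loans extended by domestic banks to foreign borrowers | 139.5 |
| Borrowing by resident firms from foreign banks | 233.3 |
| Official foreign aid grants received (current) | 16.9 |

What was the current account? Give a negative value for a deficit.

Goods: 404.1 - 262.4 - 240.5 - 322.3 = -421.1
Services: 130.7 - 87.1 + 105.7 = 149.3
Primary income: 59.5 - 150.5 = -91.0
Secondary income: -24.2 + 71.2 - 61.5 + 16.9 = 2.4
Current account = (-421.1) + 149.3 + (-91.0) + 2.4 = -360.4
(Excluded from the current account — capital account: acquisition of foreign patents and trademarks (non-produced assets) 35.4, capital transfers received from emigrants 12.6; financial account: increase in resident deposits held at foreign banks 119.1, new loans extended by domestic banks to foreign borrowers 139.5, borrowing by resident firms from foreign banks 233.3.)

-360.4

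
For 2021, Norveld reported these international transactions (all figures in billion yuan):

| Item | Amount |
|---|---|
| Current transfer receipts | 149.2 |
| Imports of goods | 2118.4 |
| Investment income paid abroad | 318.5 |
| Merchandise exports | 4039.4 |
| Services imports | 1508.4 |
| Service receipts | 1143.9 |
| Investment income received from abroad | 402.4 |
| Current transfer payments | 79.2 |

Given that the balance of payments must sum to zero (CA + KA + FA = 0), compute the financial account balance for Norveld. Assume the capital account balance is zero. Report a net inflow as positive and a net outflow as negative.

-1710.4

Goods balance = 4039.4 - 2118.4 = 1921.0
Services balance = 1143.9 - 1508.4 = -364.5
Trade balance (goods + services) = 1921.0 + (-364.5) = 1556.5
Net primary income = 402.4 - 318.5 = 83.9
Net secondary income = 149.2 - 79.2 = 70.0
Current account = 1556.5 + 83.9 + 70.0 = 1710.4
Financial account = -(1710.4) = -1710.4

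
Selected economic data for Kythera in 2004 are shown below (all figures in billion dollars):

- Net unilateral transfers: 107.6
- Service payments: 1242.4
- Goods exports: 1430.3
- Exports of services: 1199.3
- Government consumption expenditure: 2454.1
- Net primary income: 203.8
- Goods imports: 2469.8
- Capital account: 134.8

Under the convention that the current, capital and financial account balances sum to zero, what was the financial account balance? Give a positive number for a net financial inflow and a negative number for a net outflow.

Goods balance = 1430.3 - 2469.8 = -1039.5
Services balance = 1199.3 - 1242.4 = -43.1
Trade balance (goods + services) = -1039.5 + (-43.1) = -1082.6
Net primary income = 203.8
Net secondary income = 107.6
Current account = -1082.6 + 203.8 + 107.6 = -771.2
Financial account = -(-771.2 + 134.8) = 636.4

636.4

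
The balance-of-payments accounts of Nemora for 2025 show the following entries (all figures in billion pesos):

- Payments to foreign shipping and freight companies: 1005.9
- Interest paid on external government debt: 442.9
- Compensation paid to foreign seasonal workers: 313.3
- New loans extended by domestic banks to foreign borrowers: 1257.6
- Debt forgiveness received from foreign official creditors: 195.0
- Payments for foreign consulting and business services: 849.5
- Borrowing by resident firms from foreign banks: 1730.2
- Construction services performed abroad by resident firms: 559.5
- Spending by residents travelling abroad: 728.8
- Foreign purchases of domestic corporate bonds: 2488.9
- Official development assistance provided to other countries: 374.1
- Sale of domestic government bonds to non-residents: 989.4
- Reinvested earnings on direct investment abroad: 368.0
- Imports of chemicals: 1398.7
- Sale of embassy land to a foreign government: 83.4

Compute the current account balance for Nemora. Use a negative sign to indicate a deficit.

Goods: -1398.7
Services: -728.8 - 1005.9 + 559.5 - 849.5 = -2024.7
Primary income: 368.0 - 313.3 - 442.9 = -388.2
Secondary income: -374.1
Current account = (-1398.7) + (-2024.7) + (-388.2) + (-374.1) = -4185.7
(Excluded from the current account — financial account: new loans extended by domestic banks to foreign borrowers 1257.6, borrowing by resident firms from foreign banks 1730.2, foreign purchases of domestic corporate bonds 2488.9, sale of domestic government bonds to non-residents 989.4; capital account: debt forgiveness received from foreign official creditors 195.0, sale of embassy land to a foreign government 83.4.)

-4185.7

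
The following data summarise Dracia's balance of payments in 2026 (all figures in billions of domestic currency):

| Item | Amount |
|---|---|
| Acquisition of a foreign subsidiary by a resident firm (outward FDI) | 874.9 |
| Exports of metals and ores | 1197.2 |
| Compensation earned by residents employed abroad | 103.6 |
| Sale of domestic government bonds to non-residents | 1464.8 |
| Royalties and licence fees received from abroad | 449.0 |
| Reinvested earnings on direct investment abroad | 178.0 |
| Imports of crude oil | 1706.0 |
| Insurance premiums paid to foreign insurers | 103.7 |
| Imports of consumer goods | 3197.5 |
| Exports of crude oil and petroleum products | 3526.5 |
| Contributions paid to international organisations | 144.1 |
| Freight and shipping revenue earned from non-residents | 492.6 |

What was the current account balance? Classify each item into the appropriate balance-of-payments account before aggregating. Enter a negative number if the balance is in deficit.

Goods: 1197.2 + 3526.5 - 3197.5 - 1706.0 = -179.8
Services: -103.7 + 449.0 + 492.6 = 837.9
Primary income: 103.6 + 178.0 = 281.6
Secondary income: -144.1
Current account = (-179.8) + 837.9 + 281.6 + (-144.1) = 795.6
(Excluded from the current account — financial account: acquisition of a foreign subsidiary by a resident firm (outward FDI) 874.9, sale of domestic government bonds to non-residents 1464.8.)

795.6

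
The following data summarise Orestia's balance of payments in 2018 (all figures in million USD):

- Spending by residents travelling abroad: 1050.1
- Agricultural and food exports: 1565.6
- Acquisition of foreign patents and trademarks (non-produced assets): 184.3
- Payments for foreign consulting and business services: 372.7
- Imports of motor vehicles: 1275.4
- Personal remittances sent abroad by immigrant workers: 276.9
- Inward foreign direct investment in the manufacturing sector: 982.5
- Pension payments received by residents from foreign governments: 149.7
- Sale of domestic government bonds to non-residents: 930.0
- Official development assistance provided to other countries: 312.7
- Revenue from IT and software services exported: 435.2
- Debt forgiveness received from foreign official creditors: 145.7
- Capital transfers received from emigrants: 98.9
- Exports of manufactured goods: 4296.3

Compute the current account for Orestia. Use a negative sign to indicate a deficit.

3159.0

Goods: 1565.6 + 4296.3 - 1275.4 = 4586.5
Services: -1050.1 + 435.2 - 372.7 = -987.6
Secondary income: 149.7 - 312.7 - 276.9 = -439.9
Current account = 4586.5 + (-987.6) + (-439.9) = 3159.0
(Excluded from the current account — capital account: acquisition of foreign patents and trademarks (non-produced assets) 184.3, debt forgiveness received from foreign official creditors 145.7, capital transfers received from emigrants 98.9; financial account: inward foreign direct investment in the manufacturing sector 982.5, sale of domestic government bonds to non-residents 930.0.)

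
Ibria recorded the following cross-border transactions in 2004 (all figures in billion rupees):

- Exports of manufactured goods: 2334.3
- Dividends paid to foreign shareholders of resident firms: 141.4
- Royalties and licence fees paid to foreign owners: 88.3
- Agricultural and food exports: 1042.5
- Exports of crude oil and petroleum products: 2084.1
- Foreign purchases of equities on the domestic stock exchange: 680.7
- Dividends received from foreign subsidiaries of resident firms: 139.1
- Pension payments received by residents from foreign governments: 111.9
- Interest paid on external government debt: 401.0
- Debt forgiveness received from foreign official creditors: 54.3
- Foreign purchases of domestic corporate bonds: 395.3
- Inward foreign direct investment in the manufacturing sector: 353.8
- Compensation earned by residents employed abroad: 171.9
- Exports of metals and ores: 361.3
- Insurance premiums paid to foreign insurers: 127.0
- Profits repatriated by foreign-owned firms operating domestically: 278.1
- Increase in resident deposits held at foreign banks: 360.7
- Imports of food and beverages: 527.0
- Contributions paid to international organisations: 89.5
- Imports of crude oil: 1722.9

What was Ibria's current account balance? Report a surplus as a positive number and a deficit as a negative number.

2869.9

Goods: -527.0 + 1042.5 + 2334.3 - 1722.9 + 361.3 + 2084.1 = 3572.3
Services: -88.3 - 127.0 = -215.3
Primary income: 139.1 - 401.0 - 278.1 - 141.4 + 171.9 = -509.5
Secondary income: -89.5 + 111.9 = 22.4
Current account = 3572.3 + (-215.3) + (-509.5) + 22.4 = 2869.9
(Excluded from the current account — financial account: foreign purchases of equities on the domestic stock exchange 680.7, foreign purchases of domestic corporate bonds 395.3, inward foreign direct investment in the manufacturing sector 353.8, increase in resident deposits held at foreign banks 360.7; capital account: debt forgiveness received from foreign official creditors 54.3.)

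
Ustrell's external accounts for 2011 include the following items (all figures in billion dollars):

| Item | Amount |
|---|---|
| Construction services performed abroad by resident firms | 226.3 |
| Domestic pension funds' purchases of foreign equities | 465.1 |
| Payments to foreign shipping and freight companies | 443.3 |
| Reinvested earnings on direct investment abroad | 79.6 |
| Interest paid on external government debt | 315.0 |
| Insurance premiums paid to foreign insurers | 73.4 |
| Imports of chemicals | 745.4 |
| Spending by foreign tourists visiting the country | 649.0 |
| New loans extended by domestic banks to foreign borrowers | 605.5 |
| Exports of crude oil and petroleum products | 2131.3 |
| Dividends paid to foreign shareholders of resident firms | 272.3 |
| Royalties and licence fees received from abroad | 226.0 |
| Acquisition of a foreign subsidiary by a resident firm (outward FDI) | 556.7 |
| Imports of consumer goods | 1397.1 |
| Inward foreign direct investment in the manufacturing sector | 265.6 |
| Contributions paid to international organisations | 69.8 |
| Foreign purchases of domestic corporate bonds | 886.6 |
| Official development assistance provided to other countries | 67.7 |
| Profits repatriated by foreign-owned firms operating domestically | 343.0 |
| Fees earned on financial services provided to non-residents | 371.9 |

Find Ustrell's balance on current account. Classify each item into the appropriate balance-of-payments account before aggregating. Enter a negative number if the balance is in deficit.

Goods: 2131.3 - 1397.1 - 745.4 = -11.2
Services: 226.0 - 443.3 + 371.9 + 649.0 - 73.4 + 226.3 = 956.5
Primary income: -315.0 - 272.3 + 79.6 - 343.0 = -850.7
Secondary income: -69.8 - 67.7 = -137.5
Current account = (-11.2) + 956.5 + (-850.7) + (-137.5) = -42.9
(Excluded from the current account — financial account: domestic pension funds' purchases of foreign equities 465.1, new loans extended by domestic banks to foreign borrowers 605.5, acquisition of a foreign subsidiary by a resident firm (outward FDI) 556.7, inward foreign direct investment in the manufacturing sector 265.6, foreign purchases of domestic corporate bonds 886.6.)

-42.9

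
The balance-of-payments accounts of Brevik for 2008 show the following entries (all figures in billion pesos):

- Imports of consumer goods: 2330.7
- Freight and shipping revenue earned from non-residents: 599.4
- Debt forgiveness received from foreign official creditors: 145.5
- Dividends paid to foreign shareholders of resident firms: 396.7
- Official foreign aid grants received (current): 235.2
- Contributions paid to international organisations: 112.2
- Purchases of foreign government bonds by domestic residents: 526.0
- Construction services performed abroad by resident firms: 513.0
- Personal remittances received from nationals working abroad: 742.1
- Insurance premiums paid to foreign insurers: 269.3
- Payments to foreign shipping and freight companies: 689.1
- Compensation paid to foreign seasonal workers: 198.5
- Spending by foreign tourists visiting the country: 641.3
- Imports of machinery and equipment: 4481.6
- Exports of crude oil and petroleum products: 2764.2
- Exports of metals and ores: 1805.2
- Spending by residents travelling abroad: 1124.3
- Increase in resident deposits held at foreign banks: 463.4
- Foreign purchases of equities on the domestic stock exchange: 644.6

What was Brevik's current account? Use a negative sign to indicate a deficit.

-2302.0

Goods: -4481.6 + 2764.2 - 2330.7 + 1805.2 = -2242.9
Services: -689.1 + 599.4 + 641.3 - 269.3 + 513.0 - 1124.3 = -329.0
Primary income: -198.5 - 396.7 = -595.2
Secondary income: -112.2 + 742.1 + 235.2 = 865.1
Current account = (-2242.9) + (-329.0) + (-595.2) + 865.1 = -2302.0
(Excluded from the current account — capital account: debt forgiveness received from foreign official creditors 145.5; financial account: purchases of foreign government bonds by domestic residents 526.0, increase in resident deposits held at foreign banks 463.4, foreign purchases of equities on the domestic stock exchange 644.6.)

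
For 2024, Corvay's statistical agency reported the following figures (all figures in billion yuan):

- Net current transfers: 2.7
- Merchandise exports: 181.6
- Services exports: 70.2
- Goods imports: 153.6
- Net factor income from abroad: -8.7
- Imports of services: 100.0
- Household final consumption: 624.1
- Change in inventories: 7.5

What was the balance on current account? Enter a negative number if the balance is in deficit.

Goods balance = 181.6 - 153.6 = 28.0
Services balance = 70.2 - 100.0 = -29.8
Trade balance (goods + services) = 28.0 + (-29.8) = -1.8
Net primary income = -8.7
Net secondary income = 2.7
Current account = -1.8 + (-8.7) + 2.7 = -7.8

-7.8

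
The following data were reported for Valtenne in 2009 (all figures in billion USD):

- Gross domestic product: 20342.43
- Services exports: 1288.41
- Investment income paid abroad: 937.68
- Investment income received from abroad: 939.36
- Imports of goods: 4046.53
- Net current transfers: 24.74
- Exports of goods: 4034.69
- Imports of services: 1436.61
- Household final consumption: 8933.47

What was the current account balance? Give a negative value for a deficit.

-133.62

Goods balance = 4034.69 - 4046.53 = -11.84
Services balance = 1288.41 - 1436.61 = -148.20
Trade balance (goods + services) = -11.84 + (-148.20) = -160.04
Net primary income = 939.36 - 937.68 = 1.68
Net secondary income = 24.74
Current account = -160.04 + 1.68 + 24.74 = -133.62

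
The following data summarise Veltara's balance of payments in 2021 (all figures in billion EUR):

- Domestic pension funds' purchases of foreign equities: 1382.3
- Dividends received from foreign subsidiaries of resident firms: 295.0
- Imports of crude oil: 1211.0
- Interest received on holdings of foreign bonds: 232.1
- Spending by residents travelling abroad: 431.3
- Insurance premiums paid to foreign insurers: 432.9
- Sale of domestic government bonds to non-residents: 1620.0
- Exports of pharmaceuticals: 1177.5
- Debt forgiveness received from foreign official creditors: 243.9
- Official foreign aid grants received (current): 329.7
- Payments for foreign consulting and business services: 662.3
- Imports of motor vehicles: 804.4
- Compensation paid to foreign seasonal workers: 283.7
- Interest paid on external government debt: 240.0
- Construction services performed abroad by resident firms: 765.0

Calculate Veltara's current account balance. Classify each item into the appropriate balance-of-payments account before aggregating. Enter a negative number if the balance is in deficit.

Goods: -804.4 - 1211.0 + 1177.5 = -837.9
Services: -432.9 + 765.0 - 431.3 - 662.3 = -761.5
Primary income: -240.0 + 232.1 - 283.7 + 295.0 = 3.4
Secondary income: 329.7
Current account = (-837.9) + (-761.5) + 3.4 + 329.7 = -1266.3
(Excluded from the current account — financial account: domestic pension funds' purchases of foreign equities 1382.3, sale of domestic government bonds to non-residents 1620.0; capital account: debt forgiveness received from foreign official creditors 243.9.)

-1266.3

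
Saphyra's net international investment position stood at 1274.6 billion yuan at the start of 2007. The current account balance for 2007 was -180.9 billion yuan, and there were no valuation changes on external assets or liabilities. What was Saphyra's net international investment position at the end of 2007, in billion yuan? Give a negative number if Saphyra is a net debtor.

With no valuation effects, change in NIIP = current account = -180.9
End-of-year NIIP = 1274.6 + (-180.9) = 1093.7

1093.7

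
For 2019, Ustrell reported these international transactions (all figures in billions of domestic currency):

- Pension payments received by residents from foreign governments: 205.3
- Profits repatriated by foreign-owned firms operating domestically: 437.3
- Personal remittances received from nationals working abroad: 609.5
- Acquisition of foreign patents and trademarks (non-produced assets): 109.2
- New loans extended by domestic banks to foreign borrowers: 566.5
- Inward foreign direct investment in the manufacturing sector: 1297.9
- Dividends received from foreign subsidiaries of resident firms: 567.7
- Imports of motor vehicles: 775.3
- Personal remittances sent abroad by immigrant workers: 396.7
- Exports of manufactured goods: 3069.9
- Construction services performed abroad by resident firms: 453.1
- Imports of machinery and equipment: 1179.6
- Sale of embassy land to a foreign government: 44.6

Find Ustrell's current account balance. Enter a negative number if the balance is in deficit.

2116.6

Goods: -775.3 - 1179.6 + 3069.9 = 1115.0
Services: 453.1
Primary income: 567.7 - 437.3 = 130.4
Secondary income: -396.7 + 205.3 + 609.5 = 418.1
Current account = 1115.0 + 453.1 + 130.4 + 418.1 = 2116.6
(Excluded from the current account — capital account: acquisition of foreign patents and trademarks (non-produced assets) 109.2, sale of embassy land to a foreign government 44.6; financial account: new loans extended by domestic banks to foreign borrowers 566.5, inward foreign direct investment in the manufacturing sector 1297.9.)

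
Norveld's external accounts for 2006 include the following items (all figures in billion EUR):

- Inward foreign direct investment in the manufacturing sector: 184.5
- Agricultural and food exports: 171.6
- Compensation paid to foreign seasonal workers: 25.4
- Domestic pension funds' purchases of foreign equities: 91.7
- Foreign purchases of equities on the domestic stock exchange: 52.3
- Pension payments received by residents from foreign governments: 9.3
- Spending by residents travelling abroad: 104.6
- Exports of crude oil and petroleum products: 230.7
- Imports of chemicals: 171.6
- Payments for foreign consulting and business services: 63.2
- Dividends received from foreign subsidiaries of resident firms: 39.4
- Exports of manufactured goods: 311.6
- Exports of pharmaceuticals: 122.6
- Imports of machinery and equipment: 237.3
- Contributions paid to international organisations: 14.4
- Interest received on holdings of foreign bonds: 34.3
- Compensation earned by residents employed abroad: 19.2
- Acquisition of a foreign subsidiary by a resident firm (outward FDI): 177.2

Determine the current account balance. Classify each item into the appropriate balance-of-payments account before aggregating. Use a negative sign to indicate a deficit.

Goods: 122.6 - 171.6 - 237.3 + 171.6 + 230.7 + 311.6 = 427.6
Services: -63.2 - 104.6 = -167.8
Primary income: 19.2 + 34.3 - 25.4 + 39.4 = 67.5
Secondary income: -14.4 + 9.3 = -5.1
Current account = 427.6 + (-167.8) + 67.5 + (-5.1) = 322.2
(Excluded from the current account — financial account: inward foreign direct investment in the manufacturing sector 184.5, domestic pension funds' purchases of foreign equities 91.7, foreign purchases of equities on the domestic stock exchange 52.3, acquisition of a foreign subsidiary by a resident firm (outward FDI) 177.2.)

322.2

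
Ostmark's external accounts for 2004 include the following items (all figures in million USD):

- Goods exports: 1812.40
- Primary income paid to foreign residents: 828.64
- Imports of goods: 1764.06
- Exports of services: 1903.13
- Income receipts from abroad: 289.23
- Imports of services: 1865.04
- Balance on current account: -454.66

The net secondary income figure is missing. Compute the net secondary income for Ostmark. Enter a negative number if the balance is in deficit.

Current account = goods balance + services balance + net primary income + net secondary income
Sum of the known components = -452.98
Net secondary income = CA - (known components) = -454.66 - (-452.98) = -1.68

-1.68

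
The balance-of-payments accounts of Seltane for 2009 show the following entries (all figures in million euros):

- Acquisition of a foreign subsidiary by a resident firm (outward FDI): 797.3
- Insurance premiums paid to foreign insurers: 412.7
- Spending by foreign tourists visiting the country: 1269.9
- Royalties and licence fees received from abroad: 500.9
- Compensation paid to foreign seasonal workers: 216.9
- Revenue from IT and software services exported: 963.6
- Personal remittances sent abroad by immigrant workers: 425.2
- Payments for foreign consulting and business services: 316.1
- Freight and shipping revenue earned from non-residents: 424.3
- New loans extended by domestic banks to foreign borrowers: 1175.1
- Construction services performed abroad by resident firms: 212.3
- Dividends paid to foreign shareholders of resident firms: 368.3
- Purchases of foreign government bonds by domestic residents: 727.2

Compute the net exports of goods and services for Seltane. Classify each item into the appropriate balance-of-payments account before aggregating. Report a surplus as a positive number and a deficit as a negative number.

2642.2

Services: 1269.9 - 316.1 + 500.9 - 412.7 + 963.6 + 212.3 + 424.3 = 2642.2
Trade balance = 0.0 + 2642.2 = 2642.2
(Excluded from the trade balance — financial account: acquisition of a foreign subsidiary by a resident firm (outward FDI) 797.3, new loans extended by domestic banks to foreign borrowers 1175.1, purchases of foreign government bonds by domestic residents 727.2; primary income: compensation paid to foreign seasonal workers 216.9, dividends paid to foreign shareholders of resident firms 368.3; secondary income: personal remittances sent abroad by immigrant workers 425.2.)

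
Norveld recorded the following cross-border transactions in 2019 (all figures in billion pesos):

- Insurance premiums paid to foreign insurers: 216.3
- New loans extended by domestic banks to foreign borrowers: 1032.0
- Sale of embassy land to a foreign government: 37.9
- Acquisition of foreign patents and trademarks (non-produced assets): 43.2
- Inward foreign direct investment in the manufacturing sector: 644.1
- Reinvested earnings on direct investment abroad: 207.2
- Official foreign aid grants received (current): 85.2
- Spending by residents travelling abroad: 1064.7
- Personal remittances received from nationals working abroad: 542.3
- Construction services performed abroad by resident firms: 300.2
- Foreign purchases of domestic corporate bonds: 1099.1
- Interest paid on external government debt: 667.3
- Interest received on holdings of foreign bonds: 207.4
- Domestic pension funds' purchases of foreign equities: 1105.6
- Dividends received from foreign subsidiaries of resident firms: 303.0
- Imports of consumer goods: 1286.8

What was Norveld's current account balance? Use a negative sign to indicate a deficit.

Goods: -1286.8
Services: -216.3 - 1064.7 + 300.2 = -980.8
Primary income: -667.3 + 207.4 + 207.2 + 303.0 = 50.3
Secondary income: 85.2 + 542.3 = 627.5
Current account = (-1286.8) + (-980.8) + 50.3 + 627.5 = -1589.8
(Excluded from the current account — financial account: new loans extended by domestic banks to foreign borrowers 1032.0, inward foreign direct investment in the manufacturing sector 644.1, foreign purchases of domestic corporate bonds 1099.1, domestic pension funds' purchases of foreign equities 1105.6; capital account: sale of embassy land to a foreign government 37.9, acquisition of foreign patents and trademarks (non-produced assets) 43.2.)

-1589.8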